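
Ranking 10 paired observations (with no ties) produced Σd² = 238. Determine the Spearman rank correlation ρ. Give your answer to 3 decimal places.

ρ = 1 − 6Σd² / [n(n²−1)] = 1 − 6×238 / (10×99)
  = 1 − 1428/990 = 1 − 1.4424 ≈ -0.442

-0.442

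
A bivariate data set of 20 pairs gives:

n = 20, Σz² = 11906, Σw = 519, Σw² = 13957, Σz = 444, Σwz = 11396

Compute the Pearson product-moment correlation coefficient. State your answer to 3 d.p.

r = (nΣwz − ΣwΣz) / √[(nΣw² − (Σw)²)(nΣz² − (Σz)²)]
Numerator: 20×11396 − 519×444 = -2516
Denominator: √[(279140 − 269361)(238120 − 197136)] = √[9779 × 40984] = 20019.5538
r = -2516 / 20019.5538 ≈ -0.126

-0.126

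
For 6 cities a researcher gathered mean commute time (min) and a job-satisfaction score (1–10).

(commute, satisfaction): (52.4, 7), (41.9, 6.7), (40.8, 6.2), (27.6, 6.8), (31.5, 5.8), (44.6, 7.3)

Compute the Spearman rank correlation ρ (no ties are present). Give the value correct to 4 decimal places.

0.6000

Rank commute: 6, 4, 3, 1, 2, 5
Rank satisfaction: 5, 3, 2, 4, 1, 6
d = rank(commute) − rank(satisfaction): 1, 1, 1, -3, 1, -1; Σd² = 14
ρ = 1 − 6Σd² / [n(n²−1)] = 1 − 6×14 / (6×35) = 1 − 84/210 ≈ 0.6000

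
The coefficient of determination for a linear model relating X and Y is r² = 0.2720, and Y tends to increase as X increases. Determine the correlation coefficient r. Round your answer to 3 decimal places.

|r| = √0.2720 = 0.522
The association is positive, so r = 0.522.

0.522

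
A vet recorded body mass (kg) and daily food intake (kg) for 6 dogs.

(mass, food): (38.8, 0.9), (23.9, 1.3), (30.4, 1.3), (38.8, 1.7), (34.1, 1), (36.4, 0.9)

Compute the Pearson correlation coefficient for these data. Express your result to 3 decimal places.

-0.131

n = 6, Σx = 202.4, Σy = 7.1, Σx² = 6994.02, Σy² = 8.89, Σxy = 238.33
nΣxy − ΣxΣy = 1429.98 − 1437.04 = -7.06
nΣx² − (Σx)² = 41964.12 − 40965.76 = 998.36; nΣy² − (Σy)² = 53.34 − 50.41 = 2.93
r = -7.06 / √(998.36 × 2.93) = -7.06 / 54.0851 ≈ -0.131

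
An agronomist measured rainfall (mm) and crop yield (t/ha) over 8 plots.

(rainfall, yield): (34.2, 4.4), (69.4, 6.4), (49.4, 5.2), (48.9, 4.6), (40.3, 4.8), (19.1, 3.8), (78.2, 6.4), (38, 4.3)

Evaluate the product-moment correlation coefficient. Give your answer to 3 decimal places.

n = 8, Σx = 377.5, Σy = 39.9, Σx² = 20365.71, Σy² = 205.45, Σxy = 2006.36
nΣxy − ΣxΣy = 16050.88 − 15062.25 = 988.63
nΣx² − (Σx)² = 162925.68 − 142506.25 = 20419.43; nΣy² − (Σy)² = 1643.6 − 1592.01 = 51.59
r = 988.63 / √(20419.43 × 51.59) = 988.63 / 1026.3715 ≈ 0.963

0.963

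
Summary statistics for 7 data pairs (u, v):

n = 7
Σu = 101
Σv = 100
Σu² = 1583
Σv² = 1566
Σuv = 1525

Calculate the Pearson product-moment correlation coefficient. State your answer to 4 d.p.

r = (nΣuv − ΣuΣv) / √[(nΣu² − (Σu)²)(nΣv² − (Σv)²)]
Numerator: 7×1525 − 101×100 = 575
Denominator: √[(11081 − 10201)(10962 − 10000)] = √[880 × 962] = 920.0870
r = 575 / 920.0870 ≈ 0.6249

0.6249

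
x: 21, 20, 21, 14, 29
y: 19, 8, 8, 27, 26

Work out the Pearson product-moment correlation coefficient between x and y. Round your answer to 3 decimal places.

n = 5, Σx = 105, Σy = 88, Σx² = 2319, Σy² = 1894, Σxy = 1859
nΣxy − ΣxΣy = 9295 − 9240 = 55
nΣx² − (Σx)² = 11595 − 11025 = 570; nΣy² − (Σy)² = 9470 − 7744 = 1726
r = 55 / √(570 × 1726) = 55 / 991.8770 ≈ 0.055

0.055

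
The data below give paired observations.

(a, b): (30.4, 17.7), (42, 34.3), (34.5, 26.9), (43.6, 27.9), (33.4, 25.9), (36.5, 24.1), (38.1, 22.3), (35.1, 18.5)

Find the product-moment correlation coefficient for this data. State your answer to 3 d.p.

n = 8, Σa = 293.6, Σb = 197.6, Σa² = 10910.8, Σb² = 5082.96, Σab = 7366.86
nΣab − ΣaΣb = 58934.88 − 58015.36 = 919.52
nΣa² − (Σa)² = 87286.4 − 86200.96 = 1085.44; nΣb² − (Σb)² = 40663.68 − 39045.76 = 1617.92
r = 919.52 / √(1085.44 × 1617.92) = 919.52 / 1325.2000 ≈ 0.694

0.694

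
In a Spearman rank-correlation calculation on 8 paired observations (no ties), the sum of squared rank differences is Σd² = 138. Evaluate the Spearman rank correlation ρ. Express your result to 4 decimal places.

-0.6429

ρ = 1 − 6Σd² / [n(n²−1)] = 1 − 6×138 / (8×63)
  = 1 − 828/504 = 1 − 1.64286 ≈ -0.6429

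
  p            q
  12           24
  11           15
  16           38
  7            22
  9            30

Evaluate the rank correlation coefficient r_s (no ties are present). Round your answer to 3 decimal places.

Rank p: 4, 3, 5, 1, 2
Rank q: 3, 1, 5, 2, 4
d = rank(p) − rank(q): 1, 2, 0, -1, -2; Σd² = 10
ρ = 1 − 6Σd² / [n(n²−1)] = 1 − 6×10 / (5×24) = 1 − 60/120 ≈ 0.500

0.500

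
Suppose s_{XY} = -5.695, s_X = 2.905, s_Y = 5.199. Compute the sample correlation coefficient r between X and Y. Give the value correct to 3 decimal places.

-0.377

r = Cov(X,Y) / (s_X · s_Y) = -5.695 / (2.905 × 5.199)
  = -5.695 / 15.1031 ≈ -0.377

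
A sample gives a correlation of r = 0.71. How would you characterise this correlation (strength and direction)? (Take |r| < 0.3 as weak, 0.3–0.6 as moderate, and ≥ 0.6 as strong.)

r = 0.71 > 0 so the relationship is positive.
|r| = 0.71, which falls in the strong range.

strong positive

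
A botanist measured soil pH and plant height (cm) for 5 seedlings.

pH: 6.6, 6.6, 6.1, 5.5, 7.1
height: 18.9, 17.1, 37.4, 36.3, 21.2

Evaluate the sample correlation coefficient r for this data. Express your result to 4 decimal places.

-0.8053

n = 5, Σx = 31.9, Σy = 130.9, Σx² = 204.99, Σy² = 3815.51, Σxy = 815.91
nΣxy − ΣxΣy = 4079.55 − 4175.71 = -96.16
nΣx² − (Σx)² = 1024.95 − 1017.61 = 7.34; nΣy² − (Σy)² = 19077.55 − 17134.81 = 1942.74
r = -96.16 / √(7.34 × 1942.74) = -96.16 / 119.4140 ≈ -0.8053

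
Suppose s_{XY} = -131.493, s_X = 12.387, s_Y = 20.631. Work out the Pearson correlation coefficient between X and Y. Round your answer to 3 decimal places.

-0.515

r = Cov(X,Y) / (s_X · s_Y) = -131.493 / (12.387 × 20.631)
  = -131.493 / 255.5562 ≈ -0.515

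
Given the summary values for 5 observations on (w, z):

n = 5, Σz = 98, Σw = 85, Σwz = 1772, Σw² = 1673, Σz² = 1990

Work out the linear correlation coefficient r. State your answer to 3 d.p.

r = (nΣwz − ΣwΣz) / √[(nΣw² − (Σw)²)(nΣz² − (Σz)²)]
Numerator: 5×1772 − 85×98 = 530
Denominator: √[(8365 − 7225)(9950 − 9604)] = √[1140 × 346] = 628.0446
r = 530 / 628.0446 ≈ 0.844

0.844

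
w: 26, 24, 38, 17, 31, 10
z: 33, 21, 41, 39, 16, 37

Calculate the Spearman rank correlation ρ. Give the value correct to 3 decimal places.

Rank w: 4, 3, 6, 2, 5, 1
Rank z: 3, 2, 6, 5, 1, 4
d = rank(w) − rank(z): 1, 1, 0, -3, 4, -3; Σd² = 36
ρ = 1 − 6Σd² / [n(n²−1)] = 1 − 6×36 / (6×35) = 1 − 216/210 ≈ -0.029

-0.029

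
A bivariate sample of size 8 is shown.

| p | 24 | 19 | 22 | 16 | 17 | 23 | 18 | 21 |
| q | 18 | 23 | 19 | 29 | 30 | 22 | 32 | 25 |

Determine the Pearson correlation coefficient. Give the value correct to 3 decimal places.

n = 8, Σp = 160, Σq = 198, Σp² = 3260, Σq² = 5088, Σpq = 3868
nΣpq − ΣpΣq = 30944 − 31680 = -736
nΣp² − (Σp)² = 26080 − 25600 = 480; nΣq² − (Σq)² = 40704 − 39204 = 1500
r = -736 / √(480 × 1500) = -736 / 848.5281 ≈ -0.867

-0.867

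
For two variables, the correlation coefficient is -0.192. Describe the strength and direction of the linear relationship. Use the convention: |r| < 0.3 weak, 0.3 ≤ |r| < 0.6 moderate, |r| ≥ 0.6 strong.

r = -0.192 < 0 so the relationship is negative.
|r| = 0.192, which falls in the weak range.

weak negative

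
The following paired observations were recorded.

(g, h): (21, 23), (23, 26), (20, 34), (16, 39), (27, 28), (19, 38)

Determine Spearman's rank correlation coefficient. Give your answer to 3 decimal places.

-0.771

Rank g: 4, 5, 3, 1, 6, 2
Rank h: 1, 2, 4, 6, 3, 5
d = rank(g) − rank(h): 3, 3, -1, -5, 3, -3; Σd² = 62
ρ = 1 − 6Σd² / [n(n²−1)] = 1 − 6×62 / (6×35) = 1 − 372/210 ≈ -0.771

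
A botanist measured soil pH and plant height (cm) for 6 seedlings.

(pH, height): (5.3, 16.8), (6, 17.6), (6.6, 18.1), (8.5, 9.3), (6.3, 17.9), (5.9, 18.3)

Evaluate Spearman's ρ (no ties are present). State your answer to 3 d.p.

-0.200

Rank pH: 1, 3, 5, 6, 4, 2
Rank height: 2, 3, 5, 1, 4, 6
d = rank(pH) − rank(height): -1, 0, 0, 5, 0, -4; Σd² = 42
ρ = 1 − 6Σd² / [n(n²−1)] = 1 − 6×42 / (6×35) = 1 − 252/210 ≈ -0.200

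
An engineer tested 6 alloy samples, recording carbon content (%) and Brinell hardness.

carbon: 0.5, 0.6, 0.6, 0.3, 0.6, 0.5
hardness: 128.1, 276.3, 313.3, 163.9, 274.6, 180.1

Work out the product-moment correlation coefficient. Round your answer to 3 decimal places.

0.717

n = 6, Σx = 3.1, Σy = 1336.3, Σx² = 1.67, Σy² = 325612.57, Σxy = 721.79
nΣxy − ΣxΣy = 4330.74 − 4142.53 = 188.21
nΣx² − (Σx)² = 10.02 − 9.61 = 0.41; nΣy² − (Σy)² = 1953675.42 − 1785697.69 = 167977.73
r = 188.21 / √(0.41 × 167977.73) = 188.21 / 262.4326 ≈ 0.717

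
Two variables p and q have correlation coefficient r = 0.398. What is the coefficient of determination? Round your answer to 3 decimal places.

r² = (0.398)² = 0.158

0.158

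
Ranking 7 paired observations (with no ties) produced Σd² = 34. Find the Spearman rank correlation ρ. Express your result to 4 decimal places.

ρ = 1 − 6Σd² / [n(n²−1)] = 1 − 6×34 / (7×48)
  = 1 − 204/336 = 1 − 0.60714 ≈ 0.3929

0.3929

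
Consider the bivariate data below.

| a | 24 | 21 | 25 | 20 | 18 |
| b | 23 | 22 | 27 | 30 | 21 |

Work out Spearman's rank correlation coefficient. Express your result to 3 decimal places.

Rank a: 4, 3, 5, 2, 1
Rank b: 3, 2, 4, 5, 1
d = rank(a) − rank(b): 1, 1, 1, -3, 0; Σd² = 12
ρ = 1 − 6Σd² / [n(n²−1)] = 1 − 6×12 / (5×24) = 1 − 72/120 ≈ 0.400

0.400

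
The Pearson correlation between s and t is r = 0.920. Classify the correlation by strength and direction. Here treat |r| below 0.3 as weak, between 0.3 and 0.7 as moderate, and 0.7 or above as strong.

r = 0.920 > 0 so the relationship is positive.
|r| = 0.920, which falls in the strong range.

strong positive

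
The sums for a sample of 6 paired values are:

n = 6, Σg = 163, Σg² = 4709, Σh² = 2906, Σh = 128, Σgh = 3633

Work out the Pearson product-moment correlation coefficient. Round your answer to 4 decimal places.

r = (nΣgh − ΣgΣh) / √[(nΣg² − (Σg)²)(nΣh² − (Σh)²)]
Numerator: 6×3633 − 163×128 = 934
Denominator: √[(28254 − 26569)(17436 − 16384)] = √[1685 × 1052] = 1331.3978
r = 934 / 1331.3978 ≈ 0.7015

0.7015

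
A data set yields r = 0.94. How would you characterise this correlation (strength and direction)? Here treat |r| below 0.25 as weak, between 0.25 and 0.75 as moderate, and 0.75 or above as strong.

strong positive

r = 0.94 > 0 so the relationship is positive.
|r| = 0.94, which falls in the strong range.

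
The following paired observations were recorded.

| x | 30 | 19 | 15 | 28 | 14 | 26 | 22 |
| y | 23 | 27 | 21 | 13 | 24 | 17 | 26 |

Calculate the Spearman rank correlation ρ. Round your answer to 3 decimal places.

-0.429

Rank x: 7, 3, 2, 6, 1, 5, 4
Rank y: 4, 7, 3, 1, 5, 2, 6
d = rank(x) − rank(y): 3, -4, -1, 5, -4, 3, -2; Σd² = 80
ρ = 1 − 6Σd² / [n(n²−1)] = 1 − 6×80 / (7×48) = 1 − 480/336 ≈ -0.429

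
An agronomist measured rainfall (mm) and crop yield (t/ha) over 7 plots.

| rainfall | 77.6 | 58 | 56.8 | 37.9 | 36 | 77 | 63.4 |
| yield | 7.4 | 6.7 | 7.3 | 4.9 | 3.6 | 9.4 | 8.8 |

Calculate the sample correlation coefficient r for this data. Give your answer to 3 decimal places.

0.879

n = 7, Σx = 406.7, Σy = 48.1, Σx² = 25292.97, Σy² = 355.71, Σxy = 2974.51
nΣxy − ΣxΣy = 20821.57 − 19562.27 = 1259.3
nΣx² − (Σx)² = 177050.79 − 165404.89 = 11645.9; nΣy² − (Σy)² = 2489.97 − 2313.61 = 176.36
r = 1259.3 / √(11645.9 × 176.36) = 1259.3 / 1433.1333 ≈ 0.879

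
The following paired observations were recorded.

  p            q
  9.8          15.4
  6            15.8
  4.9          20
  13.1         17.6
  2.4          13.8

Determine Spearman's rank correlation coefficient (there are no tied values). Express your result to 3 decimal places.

Rank p: 4, 3, 2, 5, 1
Rank q: 2, 3, 5, 4, 1
d = rank(p) − rank(q): 2, 0, -3, 1, 0; Σd² = 14
ρ = 1 − 6Σd² / [n(n²−1)] = 1 − 6×14 / (5×24) = 1 − 84/120 ≈ 0.300

0.300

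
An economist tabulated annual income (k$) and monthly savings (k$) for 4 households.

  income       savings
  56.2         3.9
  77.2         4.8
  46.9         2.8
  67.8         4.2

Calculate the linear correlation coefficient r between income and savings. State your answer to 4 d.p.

0.9616

n = 4, Σx = 248.1, Σy = 15.7, Σx² = 15914.73, Σy² = 63.73, Σxy = 1005.82
nΣxy − ΣxΣy = 4023.28 − 3895.17 = 128.11
nΣx² − (Σx)² = 63658.92 − 61553.61 = 2105.31; nΣy² − (Σy)² = 254.92 − 246.49 = 8.43
r = 128.11 / √(2105.31 × 8.43) = 128.11 / 133.2207 ≈ 0.9616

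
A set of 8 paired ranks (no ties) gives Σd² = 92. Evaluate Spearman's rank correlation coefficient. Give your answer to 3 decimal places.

-0.095

ρ = 1 − 6Σd² / [n(n²−1)] = 1 − 6×92 / (8×63)
  = 1 − 552/504 = 1 − 1.0952 ≈ -0.095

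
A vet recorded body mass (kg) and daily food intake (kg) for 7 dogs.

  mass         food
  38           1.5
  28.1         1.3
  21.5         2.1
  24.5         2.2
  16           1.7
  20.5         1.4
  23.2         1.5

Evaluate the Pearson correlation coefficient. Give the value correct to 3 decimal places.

n = 7, Σx = 171.8, Σy = 11.7, Σx² = 4510.6, Σy² = 20.29, Σxy = 283.28
nΣxy − ΣxΣy = 1982.96 − 2010.06 = -27.1
nΣx² − (Σx)² = 31574.2 − 29515.24 = 2058.96; nΣy² − (Σy)² = 142.03 − 136.89 = 5.14
r = -27.1 / √(2058.96 × 5.14) = -27.1 / 102.8740 ≈ -0.263

-0.263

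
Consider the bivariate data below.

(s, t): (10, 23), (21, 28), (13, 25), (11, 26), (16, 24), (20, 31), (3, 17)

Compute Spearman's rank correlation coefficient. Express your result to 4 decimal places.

Rank s: 2, 7, 4, 3, 5, 6, 1
Rank t: 2, 6, 4, 5, 3, 7, 1
d = rank(s) − rank(t): 0, 1, 0, -2, 2, -1, 0; Σd² = 10
ρ = 1 − 6Σd² / [n(n²−1)] = 1 − 6×10 / (7×48) = 1 − 60/336 ≈ 0.8214

0.8214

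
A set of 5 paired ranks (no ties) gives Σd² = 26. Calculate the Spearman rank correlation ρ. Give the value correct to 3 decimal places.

-0.300

ρ = 1 − 6Σd² / [n(n²−1)] = 1 − 6×26 / (5×24)
  = 1 − 156/120 = 1 − 1.3000 ≈ -0.300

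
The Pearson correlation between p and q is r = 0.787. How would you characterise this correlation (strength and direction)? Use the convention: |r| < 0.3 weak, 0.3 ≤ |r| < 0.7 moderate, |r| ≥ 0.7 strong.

r = 0.787 > 0 so the relationship is positive.
|r| = 0.787, which falls in the strong range.

strong positive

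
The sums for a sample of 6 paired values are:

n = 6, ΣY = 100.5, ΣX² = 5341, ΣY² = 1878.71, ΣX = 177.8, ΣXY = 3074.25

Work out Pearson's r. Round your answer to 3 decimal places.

0.809

r = (nΣXY − ΣXΣY) / √[(nΣX² − (ΣX)²)(nΣY² − (ΣY)²)]
Numerator: 6×3074.25 − 177.8×100.5 = 576.6
Denominator: √[(32046 − 31612.84)(11272.26 − 10100.25)] = √[433.16 × 1172.01] = 712.5081
r = 576.6 / 712.5081 ≈ 0.809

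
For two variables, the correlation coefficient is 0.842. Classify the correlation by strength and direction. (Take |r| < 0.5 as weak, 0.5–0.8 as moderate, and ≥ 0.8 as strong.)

r = 0.842 > 0 so the relationship is positive.
|r| = 0.842, which falls in the strong range.

strong positive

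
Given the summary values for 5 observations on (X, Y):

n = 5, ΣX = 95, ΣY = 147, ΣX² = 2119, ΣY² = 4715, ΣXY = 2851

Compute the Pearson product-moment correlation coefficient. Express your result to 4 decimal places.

r = (nΣXY − ΣXΣY) / √[(nΣX² − (ΣX)²)(nΣY² − (ΣY)²)]
Numerator: 5×2851 − 95×147 = 290
Denominator: √[(10595 − 9025)(23575 − 21609)] = √[1570 × 1966] = 1756.8779
r = 290 / 1756.8779 ≈ 0.1651

0.1651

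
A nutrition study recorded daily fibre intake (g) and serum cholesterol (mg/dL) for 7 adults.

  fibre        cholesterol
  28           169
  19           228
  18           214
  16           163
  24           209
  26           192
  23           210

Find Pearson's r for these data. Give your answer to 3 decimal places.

-0.168

n = 7, Σx = 154, Σy = 1385, Σx² = 3506, Σy² = 277555, Σxy = 30362
nΣxy − ΣxΣy = 212534 − 213290 = -756
nΣx² − (Σx)² = 24542 − 23716 = 826; nΣy² − (Σy)² = 1942885 − 1918225 = 24660
r = -756 / √(826 × 24660) = -756 / 4513.2206 ≈ -0.168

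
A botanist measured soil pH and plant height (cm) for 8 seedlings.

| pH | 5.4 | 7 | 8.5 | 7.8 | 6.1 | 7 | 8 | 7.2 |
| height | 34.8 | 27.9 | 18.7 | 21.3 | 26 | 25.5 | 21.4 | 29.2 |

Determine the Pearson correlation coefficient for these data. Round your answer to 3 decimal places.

-0.884

n = 8, Σx = 57, Σy = 204.8, Σx² = 413.3, Σy² = 5429.68, Σxy = 1426.85
nΣxy − ΣxΣy = 11414.8 − 11673.6 = -258.8
nΣx² − (Σx)² = 3306.4 − 3249 = 57.4; nΣy² − (Σy)² = 43437.44 − 41943.04 = 1494.4
r = -258.8 / √(57.4 × 1494.4) = -258.8 / 292.8798 ≈ -0.884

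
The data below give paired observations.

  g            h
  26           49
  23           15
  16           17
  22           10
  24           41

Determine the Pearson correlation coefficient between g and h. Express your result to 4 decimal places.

0.6275

n = 5, Σg = 111, Σh = 132, Σg² = 2521, Σh² = 4696, Σgh = 3095
nΣgh − ΣgΣh = 15475 − 14652 = 823
nΣg² − (Σg)² = 12605 − 12321 = 284; nΣh² − (Σh)² = 23480 − 17424 = 6056
r = 823 / √(284 × 6056) = 823 / 1311.4511 ≈ 0.6275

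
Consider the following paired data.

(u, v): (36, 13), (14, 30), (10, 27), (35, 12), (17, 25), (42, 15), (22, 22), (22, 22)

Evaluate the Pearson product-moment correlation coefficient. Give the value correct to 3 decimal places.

n = 8, Σu = 198, Σv = 166, Σu² = 5838, Σv² = 3760, Σuv = 3601
nΣuv − ΣuΣv = 28808 − 32868 = -4060
nΣu² − (Σu)² = 46704 − 39204 = 7500; nΣv² − (Σv)² = 30080 − 27556 = 2524
r = -4060 / √(7500 × 2524) = -4060 / 4350.8620 ≈ -0.933

-0.933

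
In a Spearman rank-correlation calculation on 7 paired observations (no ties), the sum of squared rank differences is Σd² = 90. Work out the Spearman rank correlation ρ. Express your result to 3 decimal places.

ρ = 1 − 6Σd² / [n(n²−1)] = 1 − 6×90 / (7×48)
  = 1 − 540/336 = 1 − 1.6071 ≈ -0.607

-0.607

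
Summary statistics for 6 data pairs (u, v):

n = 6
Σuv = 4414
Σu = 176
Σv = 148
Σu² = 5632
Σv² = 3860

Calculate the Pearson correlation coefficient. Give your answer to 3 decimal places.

r = (nΣuv − ΣuΣv) / √[(nΣu² − (Σu)²)(nΣv² − (Σv)²)]
Numerator: 6×4414 − 176×148 = 436
Denominator: √[(33792 − 30976)(23160 − 21904)] = √[2816 × 1256] = 1880.6637
r = 436 / 1880.6637 ≈ 0.232

0.232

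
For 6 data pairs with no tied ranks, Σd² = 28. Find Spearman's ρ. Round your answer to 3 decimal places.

0.200

ρ = 1 − 6Σd² / [n(n²−1)] = 1 − 6×28 / (6×35)
  = 1 − 168/210 = 1 − 0.8000 ≈ 0.200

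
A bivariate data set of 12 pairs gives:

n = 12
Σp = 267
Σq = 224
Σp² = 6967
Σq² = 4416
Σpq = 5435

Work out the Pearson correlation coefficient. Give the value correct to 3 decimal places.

0.919

r = (nΣpq − ΣpΣq) / √[(nΣp² − (Σp)²)(nΣq² − (Σq)²)]
Numerator: 12×5435 − 267×224 = 5412
Denominator: √[(83604 − 71289)(52992 − 50176)] = √[12315 × 2816] = 5888.8912
r = 5412 / 5888.8912 ≈ 0.919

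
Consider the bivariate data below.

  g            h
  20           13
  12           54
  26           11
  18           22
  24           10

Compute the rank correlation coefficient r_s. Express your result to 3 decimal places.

Rank g: 3, 1, 5, 2, 4
Rank h: 3, 5, 2, 4, 1
d = rank(g) − rank(h): 0, -4, 3, -2, 3; Σd² = 38
ρ = 1 − 6Σd² / [n(n²−1)] = 1 − 6×38 / (5×24) = 1 − 228/120 ≈ -0.900

-0.900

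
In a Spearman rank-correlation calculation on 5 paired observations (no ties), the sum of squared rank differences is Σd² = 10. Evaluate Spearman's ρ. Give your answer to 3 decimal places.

ρ = 1 − 6Σd² / [n(n²−1)] = 1 − 6×10 / (5×24)
  = 1 − 60/120 = 1 − 0.5000 ≈ 0.500

0.500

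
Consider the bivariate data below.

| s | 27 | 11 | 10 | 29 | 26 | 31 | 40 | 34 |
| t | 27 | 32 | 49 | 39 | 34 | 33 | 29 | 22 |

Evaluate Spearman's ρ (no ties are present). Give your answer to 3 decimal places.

-0.571

Rank s: 4, 2, 1, 5, 3, 6, 8, 7
Rank t: 2, 4, 8, 7, 6, 5, 3, 1
d = rank(s) − rank(t): 2, -2, -7, -2, -3, 1, 5, 6; Σd² = 132
ρ = 1 − 6Σd² / [n(n²−1)] = 1 − 6×132 / (8×63) = 1 − 792/504 ≈ -0.571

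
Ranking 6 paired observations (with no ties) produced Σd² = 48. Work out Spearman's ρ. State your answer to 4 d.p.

ρ = 1 − 6Σd² / [n(n²−1)] = 1 − 6×48 / (6×35)
  = 1 − 288/210 = 1 − 1.37143 ≈ -0.3714

-0.3714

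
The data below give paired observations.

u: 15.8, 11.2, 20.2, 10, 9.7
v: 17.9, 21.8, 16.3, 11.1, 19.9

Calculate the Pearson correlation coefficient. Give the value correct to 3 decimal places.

n = 5, Σu = 66.9, Σv = 87, Σu² = 977.21, Σv² = 1580.56, Σuv = 1160.27
nΣuv − ΣuΣv = 5801.35 − 5820.3 = -18.95
nΣu² − (Σu)² = 4886.05 − 4475.61 = 410.44; nΣv² − (Σv)² = 7902.8 − 7569 = 333.8
r = -18.95 / √(410.44 × 333.8) = -18.95 / 370.1417 ≈ -0.051

-0.051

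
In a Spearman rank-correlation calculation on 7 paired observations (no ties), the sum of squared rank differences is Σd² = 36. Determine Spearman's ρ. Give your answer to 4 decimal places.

ρ = 1 − 6Σd² / [n(n²−1)] = 1 − 6×36 / (7×48)
  = 1 − 216/336 = 1 − 0.64286 ≈ 0.3571

0.3571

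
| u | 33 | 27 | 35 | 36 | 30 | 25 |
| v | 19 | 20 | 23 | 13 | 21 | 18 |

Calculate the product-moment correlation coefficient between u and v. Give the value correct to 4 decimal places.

n = 6, Σu = 186, Σv = 114, Σu² = 5864, Σv² = 2224, Σuv = 3520
nΣuv − ΣuΣv = 21120 − 21204 = -84
nΣu² − (Σu)² = 35184 − 34596 = 588; nΣv² − (Σv)² = 13344 − 12996 = 348
r = -84 / √(588 × 348) = -84 / 452.3538 ≈ -0.1857

-0.1857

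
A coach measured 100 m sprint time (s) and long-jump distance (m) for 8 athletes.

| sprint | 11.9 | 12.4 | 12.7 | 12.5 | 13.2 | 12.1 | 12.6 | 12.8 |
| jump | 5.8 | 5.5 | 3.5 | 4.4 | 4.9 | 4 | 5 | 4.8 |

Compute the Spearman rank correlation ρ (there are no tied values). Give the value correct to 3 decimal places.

-0.310

Rank sprint: 1, 3, 6, 4, 8, 2, 5, 7
Rank jump: 8, 7, 1, 3, 5, 2, 6, 4
d = rank(sprint) − rank(jump): -7, -4, 5, 1, 3, 0, -1, 3; Σd² = 110
ρ = 1 − 6Σd² / [n(n²−1)] = 1 − 6×110 / (8×63) = 1 − 660/504 ≈ -0.310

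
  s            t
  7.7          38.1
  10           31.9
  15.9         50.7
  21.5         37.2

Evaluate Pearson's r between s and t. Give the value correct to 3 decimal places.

0.292

n = 4, Σs = 55.1, Σt = 157.9, Σs² = 874.35, Σt² = 6423.55, Σst = 2218.3
nΣst − ΣsΣt = 8873.2 − 8700.29 = 172.91
nΣs² − (Σs)² = 3497.4 − 3036.01 = 461.39; nΣt² − (Σt)² = 25694.2 − 24932.41 = 761.79
r = 172.91 / √(461.39 × 761.79) = 172.91 / 592.8594 ≈ 0.292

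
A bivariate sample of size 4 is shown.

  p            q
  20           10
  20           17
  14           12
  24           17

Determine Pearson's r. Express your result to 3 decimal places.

0.545

n = 4, Σp = 78, Σq = 56, Σp² = 1572, Σq² = 822, Σpq = 1116
nΣpq − ΣpΣq = 4464 − 4368 = 96
nΣp² − (Σp)² = 6288 − 6084 = 204; nΣq² − (Σq)² = 3288 − 3136 = 152
r = 96 / √(204 × 152) = 96 / 176.0909 ≈ 0.545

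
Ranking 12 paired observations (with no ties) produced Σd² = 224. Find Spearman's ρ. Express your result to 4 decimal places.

ρ = 1 − 6Σd² / [n(n²−1)] = 1 − 6×224 / (12×143)
  = 1 − 1344/1716 = 1 − 0.78322 ≈ 0.2168

0.2168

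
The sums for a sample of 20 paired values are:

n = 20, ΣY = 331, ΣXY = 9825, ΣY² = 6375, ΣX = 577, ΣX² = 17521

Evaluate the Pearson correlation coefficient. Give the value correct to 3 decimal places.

0.311

r = (nΣXY − ΣXΣY) / √[(nΣX² − (ΣX)²)(nΣY² − (ΣY)²)]
Numerator: 20×9825 − 577×331 = 5513
Denominator: √[(350420 − 332929)(127500 − 109561)] = √[17491 × 17939] = 17713.5837
r = 5513 / 17713.5837 ≈ 0.311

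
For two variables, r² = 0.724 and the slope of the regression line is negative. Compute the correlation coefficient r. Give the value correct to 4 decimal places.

|r| = √0.724 = 0.8509
The association is negative, so r = −0.8509.

-0.8509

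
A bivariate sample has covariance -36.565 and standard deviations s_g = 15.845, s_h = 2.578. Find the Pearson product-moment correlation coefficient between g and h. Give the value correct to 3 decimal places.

r = Cov(g,h) / (s_g · s_h) = -36.565 / (15.845 × 2.578)
  = -36.565 / 40.8484 ≈ -0.895

-0.895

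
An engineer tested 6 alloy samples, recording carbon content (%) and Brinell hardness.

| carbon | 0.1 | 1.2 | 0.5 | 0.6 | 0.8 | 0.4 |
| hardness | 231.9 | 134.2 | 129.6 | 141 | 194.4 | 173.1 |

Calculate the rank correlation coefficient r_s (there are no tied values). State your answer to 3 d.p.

Rank carbon: 1, 6, 3, 4, 5, 2
Rank hardness: 6, 2, 1, 3, 5, 4
d = rank(carbon) − rank(hardness): -5, 4, 2, 1, 0, -2; Σd² = 50
ρ = 1 − 6Σd² / [n(n²−1)] = 1 − 6×50 / (6×35) = 1 − 300/210 ≈ -0.429

-0.429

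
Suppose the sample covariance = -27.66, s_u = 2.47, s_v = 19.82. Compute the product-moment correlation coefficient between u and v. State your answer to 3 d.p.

r = Cov(u,v) / (s_u · s_v) = -27.66 / (2.47 × 19.82)
  = -27.66 / 48.9554 ≈ -0.565

-0.565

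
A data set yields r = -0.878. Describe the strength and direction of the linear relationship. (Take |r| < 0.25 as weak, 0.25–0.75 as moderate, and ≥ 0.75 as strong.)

r = -0.878 < 0 so the relationship is negative.
|r| = 0.878, which falls in the strong range.

strong negative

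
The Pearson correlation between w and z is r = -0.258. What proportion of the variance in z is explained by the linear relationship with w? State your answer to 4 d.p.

0.0666

r² = (-0.258)² = 0.0666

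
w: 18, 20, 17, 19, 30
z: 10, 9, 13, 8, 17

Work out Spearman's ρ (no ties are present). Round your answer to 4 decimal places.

Rank w: 2, 4, 1, 3, 5
Rank z: 3, 2, 4, 1, 5
d = rank(w) − rank(z): -1, 2, -3, 2, 0; Σd² = 18
ρ = 1 − 6Σd² / [n(n²−1)] = 1 − 6×18 / (5×24) = 1 − 108/120 ≈ 0.1000

0.1000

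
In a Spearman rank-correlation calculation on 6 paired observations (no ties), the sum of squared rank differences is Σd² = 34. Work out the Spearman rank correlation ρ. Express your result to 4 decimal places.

ρ = 1 − 6Σd² / [n(n²−1)] = 1 − 6×34 / (6×35)
  = 1 − 204/210 = 1 − 0.97143 ≈ 0.0286

0.0286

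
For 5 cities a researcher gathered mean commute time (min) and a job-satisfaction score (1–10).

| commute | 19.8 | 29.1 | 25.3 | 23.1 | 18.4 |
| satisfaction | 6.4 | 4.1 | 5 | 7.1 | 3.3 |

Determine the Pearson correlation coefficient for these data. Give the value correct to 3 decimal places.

n = 5, Σx = 115.7, Σy = 25.9, Σx² = 2751.11, Σy² = 144.07, Σxy = 597.26
nΣxy − ΣxΣy = 2986.3 − 2996.63 = -10.33
nΣx² − (Σx)² = 13755.55 − 13386.49 = 369.06; nΣy² − (Σy)² = 720.35 − 670.81 = 49.54
r = -10.33 / √(369.06 × 49.54) = -10.33 / 135.2155 ≈ -0.076

-0.076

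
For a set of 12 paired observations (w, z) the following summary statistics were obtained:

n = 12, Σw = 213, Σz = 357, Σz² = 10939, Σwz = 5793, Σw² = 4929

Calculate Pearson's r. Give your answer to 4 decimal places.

-0.8995

r = (nΣwz − ΣwΣz) / √[(nΣw² − (Σw)²)(nΣz² − (Σz)²)]
Numerator: 12×5793 − 213×357 = -6525
Denominator: √[(59148 − 45369)(131268 − 127449)] = √[13779 × 3819] = 7254.1024
r = -6525 / 7254.1024 ≈ -0.8995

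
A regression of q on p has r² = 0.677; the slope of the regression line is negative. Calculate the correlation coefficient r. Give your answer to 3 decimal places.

-0.823

|r| = √0.677 = 0.823
The association is negative, so r = −0.823.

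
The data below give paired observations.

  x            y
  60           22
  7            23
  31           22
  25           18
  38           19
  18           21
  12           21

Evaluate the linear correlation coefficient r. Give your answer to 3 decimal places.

n = 7, Σx = 191, Σy = 146, Σx² = 7147, Σy² = 3064, Σxy = 3965
nΣxy − ΣxΣy = 27755 − 27886 = -131
nΣx² − (Σx)² = 50029 − 36481 = 13548; nΣy² − (Σy)² = 21448 − 21316 = 132
r = -131 / √(13548 × 132) = -131 / 1337.2868 ≈ -0.098

-0.098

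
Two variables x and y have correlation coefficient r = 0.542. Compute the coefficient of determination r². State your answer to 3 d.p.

r² = (0.542)² = 0.294

0.294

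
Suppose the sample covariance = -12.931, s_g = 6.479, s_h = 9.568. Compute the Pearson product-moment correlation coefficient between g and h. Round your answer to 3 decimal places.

r = Cov(g,h) / (s_g · s_h) = -12.931 / (6.479 × 9.568)
  = -12.931 / 61.9911 ≈ -0.209

-0.209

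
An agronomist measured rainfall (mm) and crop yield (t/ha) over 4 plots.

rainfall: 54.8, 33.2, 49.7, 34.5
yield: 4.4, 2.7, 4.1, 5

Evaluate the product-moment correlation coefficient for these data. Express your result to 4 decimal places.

n = 4, Σx = 172.2, Σy = 16.2, Σx² = 7765.62, Σy² = 68.46, Σxy = 707.03
nΣxy − ΣxΣy = 2828.12 − 2789.64 = 38.48
nΣx² − (Σx)² = 31062.48 − 29652.84 = 1409.64; nΣy² − (Σy)² = 273.84 − 262.44 = 11.4
r = 38.48 / √(1409.64 × 11.4) = 38.48 / 126.7671 ≈ 0.3035

0.3035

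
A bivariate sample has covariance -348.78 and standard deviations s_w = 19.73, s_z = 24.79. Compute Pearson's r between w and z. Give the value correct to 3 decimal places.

r = Cov(w,z) / (s_w · s_z) = -348.78 / (19.73 × 24.79)
  = -348.78 / 489.1067 ≈ -0.713

-0.713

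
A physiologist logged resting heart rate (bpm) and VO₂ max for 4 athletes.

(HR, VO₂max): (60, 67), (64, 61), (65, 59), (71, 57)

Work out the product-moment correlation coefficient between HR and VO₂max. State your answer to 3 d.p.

n = 4, Σx = 260, Σy = 244, Σx² = 16962, Σy² = 14940, Σxy = 15806
nΣxy − ΣxΣy = 63224 − 63440 = -216
nΣx² − (Σx)² = 67848 − 67600 = 248; nΣy² − (Σy)² = 59760 − 59536 = 224
r = -216 / √(248 × 224) = -216 / 235.6947 ≈ -0.916

-0.916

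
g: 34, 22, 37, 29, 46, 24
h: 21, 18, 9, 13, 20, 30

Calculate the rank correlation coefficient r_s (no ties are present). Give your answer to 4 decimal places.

-0.2000

Rank g: 4, 1, 5, 3, 6, 2
Rank h: 5, 3, 1, 2, 4, 6
d = rank(g) − rank(h): -1, -2, 4, 1, 2, -4; Σd² = 42
ρ = 1 − 6Σd² / [n(n²−1)] = 1 − 6×42 / (6×35) = 1 − 252/210 ≈ -0.2000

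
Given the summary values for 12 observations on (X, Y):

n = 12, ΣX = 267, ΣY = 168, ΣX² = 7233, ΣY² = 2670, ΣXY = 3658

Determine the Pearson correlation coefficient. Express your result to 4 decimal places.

r = (nΣXY − ΣXΣY) / √[(nΣX² − (ΣX)²)(nΣY² − (ΣY)²)]
Numerator: 12×3658 − 267×168 = -960
Denominator: √[(86796 − 71289)(32040 − 28224)] = √[15507 × 3816] = 7692.5101
r = -960 / 7692.5101 ≈ -0.1248

-0.1248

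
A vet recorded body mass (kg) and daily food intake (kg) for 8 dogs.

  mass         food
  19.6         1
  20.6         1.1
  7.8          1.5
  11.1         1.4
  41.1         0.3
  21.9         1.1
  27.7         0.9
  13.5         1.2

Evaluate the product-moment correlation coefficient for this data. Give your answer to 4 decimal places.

n = 8, Σx = 163.3, Σy = 8.5, Σx² = 4110.93, Σy² = 9.97, Σxy = 147.05
nΣxy − ΣxΣy = 1176.4 − 1388.05 = -211.65
nΣx² − (Σx)² = 32887.44 − 26666.89 = 6220.55; nΣy² − (Σy)² = 79.76 − 72.25 = 7.51
r = -211.65 / √(6220.55 × 7.51) = -211.65 / 216.1396 ≈ -0.9792

-0.9792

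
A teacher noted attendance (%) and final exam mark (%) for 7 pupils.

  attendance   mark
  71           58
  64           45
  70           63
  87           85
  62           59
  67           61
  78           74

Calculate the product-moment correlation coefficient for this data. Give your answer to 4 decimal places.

n = 7, Σx = 499, Σy = 445, Σx² = 36023, Σy² = 29261, Σxy = 32320
nΣxy − ΣxΣy = 226240 − 222055 = 4185
nΣx² − (Σx)² = 252161 − 249001 = 3160; nΣy² − (Σy)² = 204827 − 198025 = 6802
r = 4185 / √(3160 × 6802) = 4185 / 4636.1967 ≈ 0.9027

0.9027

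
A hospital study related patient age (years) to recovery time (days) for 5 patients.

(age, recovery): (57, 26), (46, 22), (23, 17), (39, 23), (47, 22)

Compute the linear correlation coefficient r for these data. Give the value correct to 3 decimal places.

0.931

n = 5, Σx = 212, Σy = 110, Σx² = 9624, Σy² = 2462, Σxy = 4816
nΣxy − ΣxΣy = 24080 − 23320 = 760
nΣx² − (Σx)² = 48120 − 44944 = 3176; nΣy² − (Σy)² = 12310 − 12100 = 210
r = 760 / √(3176 × 210) = 760 / 816.6762 ≈ 0.931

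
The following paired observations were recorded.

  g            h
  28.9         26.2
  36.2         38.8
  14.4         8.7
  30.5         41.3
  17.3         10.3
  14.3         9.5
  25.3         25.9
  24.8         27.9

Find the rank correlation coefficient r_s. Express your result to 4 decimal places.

Rank g: 6, 8, 2, 7, 3, 1, 5, 4
Rank h: 5, 7, 1, 8, 3, 2, 4, 6
d = rank(g) − rank(h): 1, 1, 1, -1, 0, -1, 1, -2; Σd² = 10
ρ = 1 − 6Σd² / [n(n²−1)] = 1 − 6×10 / (8×63) = 1 − 60/504 ≈ 0.8810

0.8810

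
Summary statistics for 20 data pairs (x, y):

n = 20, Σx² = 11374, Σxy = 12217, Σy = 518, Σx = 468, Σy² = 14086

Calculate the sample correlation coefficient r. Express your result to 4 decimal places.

r = (nΣxy − ΣxΣy) / √[(nΣx² − (Σx)²)(nΣy² − (Σy)²)]
Numerator: 20×12217 − 468×518 = 1916
Denominator: √[(227480 − 219024)(281720 − 268324)] = √[8456 × 13396] = 10643.1469
r = 1916 / 10643.1469 ≈ 0.1800

0.1800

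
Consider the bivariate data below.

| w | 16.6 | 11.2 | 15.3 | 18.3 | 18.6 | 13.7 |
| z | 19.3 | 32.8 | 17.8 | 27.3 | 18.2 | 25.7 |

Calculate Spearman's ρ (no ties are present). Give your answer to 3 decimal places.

Rank w: 4, 1, 3, 5, 6, 2
Rank z: 3, 6, 1, 5, 2, 4
d = rank(w) − rank(z): 1, -5, 2, 0, 4, -2; Σd² = 50
ρ = 1 − 6Σd² / [n(n²−1)] = 1 − 6×50 / (6×35) = 1 − 300/210 ≈ -0.429

-0.429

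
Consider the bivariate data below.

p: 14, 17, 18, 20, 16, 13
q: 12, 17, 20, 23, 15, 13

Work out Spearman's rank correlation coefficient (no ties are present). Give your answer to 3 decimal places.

0.943

Rank p: 2, 4, 5, 6, 3, 1
Rank q: 1, 4, 5, 6, 3, 2
d = rank(p) − rank(q): 1, 0, 0, 0, 0, -1; Σd² = 2
ρ = 1 − 6Σd² / [n(n²−1)] = 1 − 6×2 / (6×35) = 1 − 12/210 ≈ 0.943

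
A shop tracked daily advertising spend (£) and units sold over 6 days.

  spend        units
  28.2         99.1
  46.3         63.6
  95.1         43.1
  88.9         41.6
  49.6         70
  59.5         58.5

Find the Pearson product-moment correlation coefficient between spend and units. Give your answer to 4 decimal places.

-0.9284

n = 6, Σx = 367.6, Σy = 375.9, Σx² = 25886.56, Σy² = 25776.19, Σxy = 20489.1
nΣxy − ΣxΣy = 122934.6 − 138180.84 = -15246.24
nΣx² − (Σx)² = 155319.36 − 135129.76 = 20189.6; nΣy² − (Σy)² = 154657.14 − 141300.81 = 13356.33
r = -15246.24 / √(20189.6 × 13356.33) = -15246.24 / 16421.2959 ≈ -0.9284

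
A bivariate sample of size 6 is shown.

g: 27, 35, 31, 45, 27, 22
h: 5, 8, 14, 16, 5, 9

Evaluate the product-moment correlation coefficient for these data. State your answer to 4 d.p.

0.6779

n = 6, Σg = 187, Σh = 57, Σg² = 6153, Σh² = 647, Σgh = 1902
nΣgh − ΣgΣh = 11412 − 10659 = 753
nΣg² − (Σg)² = 36918 − 34969 = 1949; nΣh² − (Σh)² = 3882 − 3249 = 633
r = 753 / √(1949 × 633) = 753 / 1110.7281 ≈ 0.6779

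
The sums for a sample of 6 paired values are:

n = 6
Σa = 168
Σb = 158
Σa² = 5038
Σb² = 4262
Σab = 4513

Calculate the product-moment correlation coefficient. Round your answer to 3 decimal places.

0.484

r = (nΣab − ΣaΣb) / √[(nΣa² − (Σa)²)(nΣb² − (Σb)²)]
Numerator: 6×4513 − 168×158 = 534
Denominator: √[(30228 − 28224)(25572 − 24964)] = √[2004 × 608] = 1103.8261
r = 534 / 1103.8261 ≈ 0.484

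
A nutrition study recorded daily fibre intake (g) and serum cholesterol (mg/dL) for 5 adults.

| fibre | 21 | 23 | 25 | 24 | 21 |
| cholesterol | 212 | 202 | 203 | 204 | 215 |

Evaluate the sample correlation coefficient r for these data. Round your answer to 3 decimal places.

-0.873

n = 5, Σx = 114, Σy = 1036, Σx² = 2612, Σy² = 214798, Σxy = 23584
nΣxy − ΣxΣy = 117920 − 118104 = -184
nΣx² − (Σx)² = 13060 − 12996 = 64; nΣy² − (Σy)² = 1073990 − 1073296 = 694
r = -184 / √(64 × 694) = -184 / 210.7510 ≈ -0.873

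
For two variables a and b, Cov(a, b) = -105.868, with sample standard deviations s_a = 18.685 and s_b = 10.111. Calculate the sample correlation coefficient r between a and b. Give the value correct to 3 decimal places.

r = Cov(a,b) / (s_a · s_b) = -105.868 / (18.685 × 10.111)
  = -105.868 / 188.9240 ≈ -0.560

-0.560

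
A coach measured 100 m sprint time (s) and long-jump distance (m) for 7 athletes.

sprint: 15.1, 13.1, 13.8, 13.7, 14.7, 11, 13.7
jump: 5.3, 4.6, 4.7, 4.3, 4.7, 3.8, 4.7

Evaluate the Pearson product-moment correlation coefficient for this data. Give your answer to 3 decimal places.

n = 7, Σx = 95.1, Σy = 32.1, Σx² = 1302.53, Σy² = 148.45, Σxy = 439.34
nΣxy − ΣxΣy = 3075.38 − 3052.71 = 22.67
nΣx² − (Σx)² = 9117.71 − 9044.01 = 73.7; nΣy² − (Σy)² = 1039.15 − 1030.41 = 8.74
r = 22.67 / √(73.7 × 8.74) = 22.67 / 25.3799 ≈ 0.893

0.893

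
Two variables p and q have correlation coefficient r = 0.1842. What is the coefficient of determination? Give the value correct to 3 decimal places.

0.034

r² = (0.1842)² = 0.034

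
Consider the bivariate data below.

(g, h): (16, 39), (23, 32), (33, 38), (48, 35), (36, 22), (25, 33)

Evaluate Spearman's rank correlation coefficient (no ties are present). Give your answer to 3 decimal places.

-0.314

Rank g: 1, 2, 4, 6, 5, 3
Rank h: 6, 2, 5, 4, 1, 3
d = rank(g) − rank(h): -5, 0, -1, 2, 4, 0; Σd² = 46
ρ = 1 − 6Σd² / [n(n²−1)] = 1 − 6×46 / (6×35) = 1 − 276/210 ≈ -0.314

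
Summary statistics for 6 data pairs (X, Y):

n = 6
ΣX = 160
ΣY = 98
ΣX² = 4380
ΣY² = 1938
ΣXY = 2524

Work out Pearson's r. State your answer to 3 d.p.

r = (nΣXY − ΣXΣY) / √[(nΣX² − (ΣX)²)(nΣY² − (ΣY)²)]
Numerator: 6×2524 − 160×98 = -536
Denominator: √[(26280 − 25600)(11628 − 9604)] = √[680 × 2024] = 1173.1667
r = -536 / 1173.1667 ≈ -0.457

-0.457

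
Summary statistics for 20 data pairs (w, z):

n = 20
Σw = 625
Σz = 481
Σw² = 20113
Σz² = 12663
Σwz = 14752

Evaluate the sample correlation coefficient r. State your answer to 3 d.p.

-0.350

r = (nΣwz − ΣwΣz) / √[(nΣw² − (Σw)²)(nΣz² − (Σz)²)]
Numerator: 20×14752 − 625×481 = -5585
Denominator: √[(402260 − 390625)(253260 − 231361)] = √[11635 × 21899] = 15962.2951
r = -5585 / 15962.2951 ≈ -0.350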